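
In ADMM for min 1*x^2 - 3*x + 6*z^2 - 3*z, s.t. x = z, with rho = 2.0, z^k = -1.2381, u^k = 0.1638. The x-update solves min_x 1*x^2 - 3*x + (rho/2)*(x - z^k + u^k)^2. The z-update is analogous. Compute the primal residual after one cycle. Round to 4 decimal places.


ADMM iteration with rho = 2.0, z^k = -1.2381, u^k = 0.1638
Step 1: x-update.
Minimize 1*x^2 - 3*x + (2.0/2)*(x + 1.2381 + 0.1638)^2
FOC: (2*1 + 2.0)*x = 3 + 2.0*(-1.2381 - 0.1638)
x^{k+1} = 0.0491
Step 2: z-update.
Minimize 6*z^2 - 3*z + (2.0/2)*(0.0491 - z + 0.1638)^2
FOC: (2*6 + 2.0)*z = 3 + 2.0*(0.0491 + 0.1638)
z^{k+1} = 0.2447
Step 3: u-update.
u^{k+1} = 0.1638 + 0.0491 - 0.2447 = -0.0318
Step 4: Primal residual = |0.0491 - 0.2447| = 0.1956


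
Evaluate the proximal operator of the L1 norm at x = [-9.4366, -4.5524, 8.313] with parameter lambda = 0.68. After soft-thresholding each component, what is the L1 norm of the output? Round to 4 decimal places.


Soft-thresholding with lambda = 0.68:
prox(-9.4366) = sign(-9.4366)*max(|-9.4366| - 0.68, 0) = -8.7566
prox(-4.5524) = sign(-4.5524)*max(|-4.5524| - 0.68, 0) = -3.8724
prox(8.313) = sign(8.313)*max(|8.313| - 0.68, 0) = 7.633
prox(x) = [-8.7566, -3.8724, 7.633]
||prox(x)||_1 = 8.7566 + 3.8724 + 7.633 = 20.262


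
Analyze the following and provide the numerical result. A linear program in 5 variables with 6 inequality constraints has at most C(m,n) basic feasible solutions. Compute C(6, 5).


Each vertex corresponds to some choice of n active constraints out of m, so the number of vertices is at most C(m, n) = m! / (n!(m-n)!).
m = 6, n = 5
Numerator: 6 * 5 * 4 * 3 * 2
Denominator: 5! = 120
C(6, 5) = 6


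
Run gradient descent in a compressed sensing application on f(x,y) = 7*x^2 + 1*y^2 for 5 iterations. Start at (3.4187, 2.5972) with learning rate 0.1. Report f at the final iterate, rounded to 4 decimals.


Gradient descent on f(x,y) = 7*x^2 + 1*y^2.
Starting point: (3.4187, 2.5972), alpha = 0.1
Step 1: grad_x = 2*7*3.4187 = 47.8618, grad_y = 2*1*2.5972 = 5.1944
  x_1 = 3.4187 - 0.1*47.8618 = -1.3675
  y_1 = 2.5972 - 0.1*5.1944 = 2.0778
Step 2: grad_x = 2*7*-1.3675 = -19.1447, grad_y = 2*1*2.0778 = 4.1555
  x_2 = -1.3675 - 0.1*-19.1447 = 0.547
  y_2 = 2.0778 - 0.1*4.1555 = 1.6622
Step 3: grad_x = 2*7*0.547 = 7.6579, grad_y = 2*1*1.6622 = 3.3244
  x_3 = 0.547 - 0.1*7.6579 = -0.2188
  y_3 = 1.6622 - 0.1*3.3244 = 1.3298
Step 4: grad_x = 2*7*-0.2188 = -3.0632, grad_y = 2*1*1.3298 = 2.6595
  x_4 = -0.2188 - 0.1*-3.0632 = 0.0875
  y_4 = 1.3298 - 0.1*2.6595 = 1.0638
Step 5: grad_x = 2*7*0.0875 = 1.2253, grad_y = 2*1*1.0638 = 2.1276
  x_5 = 0.0875 - 0.1*1.2253 = -0.035
  y_5 = 1.0638 - 0.1*2.1276 = 0.8511
f(-0.035, 0.8511) = 7*(-0.035)^2 + 1*0.8511^2 = 0.7329


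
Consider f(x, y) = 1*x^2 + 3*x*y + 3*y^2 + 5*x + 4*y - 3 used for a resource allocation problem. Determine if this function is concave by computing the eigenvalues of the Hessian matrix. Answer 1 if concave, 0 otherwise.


The Hessian of f(x,y) = 1*x^2 + 3*x*y + 3*y^2 + 5*x + 4*y - 3 is:
H = [[2, 3], [3, 6]]
Trace = 2 + 6 = 8
Determinant = 2*6 - (3)^2 = 3
Discriminant = (8)^2 - 4*3 = 52.0
Eigenvalues: lambda_1 = 0.3944, lambda_2 = 7.6056
The function is not concave.

0


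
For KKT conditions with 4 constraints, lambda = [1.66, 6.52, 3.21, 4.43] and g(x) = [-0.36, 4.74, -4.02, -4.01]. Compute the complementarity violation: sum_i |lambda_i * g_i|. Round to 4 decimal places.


KKT complementary slackness check:
lambda_1 * g_1 = 1.66 * -0.36 = -0.5976
lambda_2 * g_2 = 6.52 * 4.74 = 30.9048
lambda_3 * g_3 = 3.21 * -4.02 = -12.9042
lambda_4 * g_4 = 4.43 * -4.01 = -17.7643
Total violation = 0.5976 + 30.9048 + 12.9042 + 17.7643 = 62.1709


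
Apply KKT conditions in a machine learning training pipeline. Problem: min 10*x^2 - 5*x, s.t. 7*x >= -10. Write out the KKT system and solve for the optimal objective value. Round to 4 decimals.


Step 1: Try lambda = 0 (constraint inactive).
Stationarity: 2*10*x - 5 = 0
x* = 5/(2*10) = 0.25
Check constraint: 7*0.25 = 1.75 >= -10 -- satisfied.
Step 2: Compute optimal value.
f(x*) = 10*0.25^2 - 5*0.25 = -0.625


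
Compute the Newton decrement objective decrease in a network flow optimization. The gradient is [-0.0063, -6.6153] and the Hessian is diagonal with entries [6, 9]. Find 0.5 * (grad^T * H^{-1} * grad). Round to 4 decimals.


Step 1: H is diagonal, so H^(-1) * g = [-0.0011, -0.735].
Step 2: g^T H^(-1) g = sum_i g_i^2 / H_ii
  = (-0.0063)^2/6 + (-6.6153)^2/9
  = 0.0 + 4.8625 = 4.8625
Step 3: Objective decrease = 0.5 * g^T H^(-1) g = 2.4312


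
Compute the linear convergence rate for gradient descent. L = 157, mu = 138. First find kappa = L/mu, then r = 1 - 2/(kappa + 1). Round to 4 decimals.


Step 1: Compute the condition number.
kappa = L/mu = 157/138 = 1.1377
Step 2: Compute the convergence rate.
r = 1 - 2/(kappa + 1) = 1 - 2*mu/(L + mu) = (L - mu)/(L + mu) = 19/295 = 0.0644


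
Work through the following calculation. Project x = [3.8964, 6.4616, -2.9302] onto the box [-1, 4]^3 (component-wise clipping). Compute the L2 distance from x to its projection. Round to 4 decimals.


Project each component onto [-1, 4].
clip(3.8964) = 3.8964, clip(6.4616) = 4.0, clip(-2.9302) = -1.0
Projection = [3.8964, 4.0, -1.0]
Squared diffs: [0.0, 6.0595, 3.7257]
Distance = sqrt(9.7852) = 3.1281


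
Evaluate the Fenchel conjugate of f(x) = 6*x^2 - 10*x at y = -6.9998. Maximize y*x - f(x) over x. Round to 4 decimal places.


f*(y) = sup_x {y*x - a*x^2 - b*x} = sup_x {(y-b)*x - a*x^2}
FOC: (y - b) - 2a*x = 0 => x* = (y - b)/(2a)
x* = (-6.9998 + 10)/(2*6) = 0.25
f*(-6.9998) = (y-b)^2/(4a) = (-6.9998 + 10)^2/(4*6)
= 9.0012/24 = 0.3751


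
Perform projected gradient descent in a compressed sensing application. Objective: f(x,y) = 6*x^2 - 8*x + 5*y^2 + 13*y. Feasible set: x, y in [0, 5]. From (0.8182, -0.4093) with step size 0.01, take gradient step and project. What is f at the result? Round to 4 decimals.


Step 1: Compute gradient at (0.8182, -0.4093).
grad_x = 2*6*0.8182 - 8 = 1.8184
grad_y = 2*5*-0.4093 + 13 = 8.907
Step 2: Gradient step.
x_raw = 0.8182 - 0.01*1.8184 = 0.8
y_raw = -0.4093 - 0.01*8.907 = -0.4984
Step 3: Project onto [0, 5].
x_proj = clip(0.8) = 0.8
y_proj = clip(-0.4984) = 0.0
Step 4: Evaluate f.
f(0.8, 0.0) = -2.56


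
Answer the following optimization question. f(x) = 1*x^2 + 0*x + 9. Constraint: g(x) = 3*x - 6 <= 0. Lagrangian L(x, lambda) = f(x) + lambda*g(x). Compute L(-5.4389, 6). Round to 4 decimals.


Step 1: Evaluate f(x).
f(-5.4389) = 1*(-5.4389)^2 + 0*(-5.4389) + 9 = 38.5816
Step 2: Evaluate g(x).
g(-5.4389) = 3*-5.4389 - 6 = -22.3167
Step 3: Compute Lagrangian.
L = 38.5816 + 6*-22.3167 = -95.3186


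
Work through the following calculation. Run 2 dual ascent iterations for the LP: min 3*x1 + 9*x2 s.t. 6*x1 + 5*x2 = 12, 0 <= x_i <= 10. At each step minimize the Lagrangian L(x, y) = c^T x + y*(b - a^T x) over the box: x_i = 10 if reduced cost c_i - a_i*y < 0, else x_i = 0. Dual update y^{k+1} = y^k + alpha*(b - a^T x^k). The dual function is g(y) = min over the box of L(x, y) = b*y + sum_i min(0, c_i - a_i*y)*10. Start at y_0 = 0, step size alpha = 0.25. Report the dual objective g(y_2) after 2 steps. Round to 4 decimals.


Dual ascent for LP: min 3*x1 + 9*x2, 6*x1 + 5*x2 = 12, 0 <= x_i <= 10
Step 1: y^k = 0.0, reduced costs: (3.0, 9.0)
  x^k = (0.0, 0.0), subgradient = b - a^T x = 12.0
  y^{k+1} = 0.0 + 0.25*12.0 = 3.0
Step 2: y^k = 3.0, reduced costs: (-15.0, -6.0)
  x^k = (10.0, 10.0), subgradient = b - a^T x = -98.0
  y^{k+1} = 3.0 + 0.25*-98.0 = -21.5
Dual objective at y_2 = -21.5: reduced costs (132.0, 116.5), box minimizer x = (0.0, 0.0)
g(y_2) = b*y + (c1 - a1*y)*x1 + (c2 - a2*y)*x2 = 12*(-21.5) + 132.0*0.0 + 116.5*0.0 = -258.0 + 0.0 + 0.0 = -258.0


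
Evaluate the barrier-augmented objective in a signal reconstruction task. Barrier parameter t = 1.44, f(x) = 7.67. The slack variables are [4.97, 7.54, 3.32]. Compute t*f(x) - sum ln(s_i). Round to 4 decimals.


Step 1: Compute log-barrier.
ln values: [1.6034, 2.0202, 1.2]
phi = -(1.6034 + 2.0202 + 1.2) = -4.8236
Step 2: Compute augmented objective.
t*f(x) = 1.44*7.67 = 11.0448
Total = 11.0448 - 4.8236 = 6.2212


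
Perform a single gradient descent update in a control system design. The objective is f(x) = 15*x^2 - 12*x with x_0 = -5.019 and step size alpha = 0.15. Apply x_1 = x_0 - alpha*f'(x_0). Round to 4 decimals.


We compute the gradient at x_0 and apply the update.
f'(x) = 30*x - 12
f'(-5.019) = 30*-5.019 - 12 = -162.57
x_1 = -5.019 - 0.15*-162.57 = 19.3665


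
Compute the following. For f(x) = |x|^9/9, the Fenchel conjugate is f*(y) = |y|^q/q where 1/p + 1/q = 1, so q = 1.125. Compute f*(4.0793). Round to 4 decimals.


The conjugate exponent q satisfies 1/p + 1/q = 1.
p = 9, so q = 9/(9 - 1) = 1.125
|y|^q = 4.0793^1.125 = 4.8631
f*(4.0793) = 4.8631 / 1.125 = 4.3227


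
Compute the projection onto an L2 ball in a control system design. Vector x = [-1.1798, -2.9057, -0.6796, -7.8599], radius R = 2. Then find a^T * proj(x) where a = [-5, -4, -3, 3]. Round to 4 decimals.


Step 1: Compute ||x|| (intermediates to 6 decimals).
||x|| = sqrt((-1.1798)^2 + (-2.9057)^2 + (-0.6796)^2 + (-7.8599)^2) = 8.489694
Step 2: Project.
Since ||x|| > R, scale = R/||x|| = 2/8.489694 = 0.23558, proj(x) = scale * x
proj(x) = [-0.277937, -0.684525, -0.1601, -1.851635]
Step 3: Dot product.
a^T * proj(x) = -5*(-0.277937) - 4*(-0.684525) - 3*(-0.1601) + 3*(-1.851635) = -0.9468


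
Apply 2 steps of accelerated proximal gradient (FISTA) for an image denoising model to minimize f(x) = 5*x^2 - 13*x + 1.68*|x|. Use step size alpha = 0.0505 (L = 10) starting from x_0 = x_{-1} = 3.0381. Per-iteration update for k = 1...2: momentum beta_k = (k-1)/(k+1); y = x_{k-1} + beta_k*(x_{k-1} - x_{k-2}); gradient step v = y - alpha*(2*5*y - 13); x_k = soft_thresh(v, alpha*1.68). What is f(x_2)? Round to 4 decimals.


FISTA on f(x) = 5*x^2 - 13*x + 1.68*|x|
L = 10, alpha = 0.0505
Iteration 1: beta = 0.0, y = 3.0381 + 0.0*(3.0381 - 3.0381) = 3.0381
  grad(y) = 17.381, v = y - alpha*grad = 2.1604
  prox(v) = soft_thresh(2.1604, 0.0848) = 2.0755
Iteration 2: beta = 0.3333, y = 2.0755 + 0.3333*(2.0755 - 3.0381) = 1.7547
  grad(y) = 4.5466, v = y - alpha*grad = 1.5251
  prox(v) = soft_thresh(1.5251, 0.0848) = 1.4402
f(x_2) = 5*1.4402^2 - 13*1.4402 + 1.68*|1.4402| = -5.9321


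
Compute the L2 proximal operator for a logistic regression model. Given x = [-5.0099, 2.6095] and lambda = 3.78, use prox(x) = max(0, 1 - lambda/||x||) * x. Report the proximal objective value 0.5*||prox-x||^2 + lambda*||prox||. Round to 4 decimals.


Step 1: Compute ||x||.
||x|| = 5.6488
Step 2: Compute scaling factor.
scale = max(0, 1 - 3.78/5.6488) = 0.3308
Step 3: prox(x) = [-1.6574, 0.8633]
||prox(x)|| = 1.8688
Step 4: Proximal objective.
0.5*||prox-x||^2 = 7.1442
lambda*||prox|| = 7.0641
Total = 14.2081


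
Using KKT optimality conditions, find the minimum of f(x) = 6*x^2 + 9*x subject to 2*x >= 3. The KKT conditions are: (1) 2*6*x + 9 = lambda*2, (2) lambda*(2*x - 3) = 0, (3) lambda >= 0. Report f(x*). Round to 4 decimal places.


Step 1: Try lambda = 0 (constraint inactive).
x_unc = -9/(2*6) = -0.75
Check: 2*-0.75 = -1.5 < 3 -- violated!
Step 2: Constraint must be active: 2*x = 3
x* = 3/2 = 1.5
lambda = (2*6*1.5 + 9)/2 = 13.5
Step 3: Compute optimal value.
f(x*) = 6*1.5^2 + 9*1.5 = 27.0


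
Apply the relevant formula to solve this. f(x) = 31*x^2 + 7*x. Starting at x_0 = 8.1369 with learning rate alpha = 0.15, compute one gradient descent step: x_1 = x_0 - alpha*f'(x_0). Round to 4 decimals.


We compute the gradient at x_0 and apply the update.
f'(x) = 62*x + 7
f'(8.1369) = 62*8.1369 + 7 = 511.4878
x_1 = 8.1369 - 0.15*511.4878 = -68.5863


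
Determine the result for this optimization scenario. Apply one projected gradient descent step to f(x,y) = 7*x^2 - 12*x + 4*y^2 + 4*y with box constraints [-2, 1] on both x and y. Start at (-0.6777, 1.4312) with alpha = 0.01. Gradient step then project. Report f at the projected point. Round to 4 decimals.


Step 1: Compute gradient at (-0.6777, 1.4312).
grad_x = 2*7*-0.6777 - 12 = -21.4878
grad_y = 2*4*1.4312 + 4 = 15.4496
Step 2: Gradient step.
x_raw = -0.6777 - 0.01*-21.4878 = -0.4628
y_raw = 1.4312 - 0.01*15.4496 = 1.2767
Step 3: Project onto [-2, 1].
x_proj = clip(-0.4628) = -0.4628
y_proj = clip(1.2767) = 1.0
Step 4: Evaluate f.
f(-0.4628, 1.0) = 15.0533


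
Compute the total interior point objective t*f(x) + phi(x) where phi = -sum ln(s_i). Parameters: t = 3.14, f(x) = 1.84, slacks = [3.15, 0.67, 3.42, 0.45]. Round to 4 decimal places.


Step 1: Compute log-barrier.
ln values: [1.1474, -0.4005, 1.2296, -0.7985]
phi = -(1.1474 - 0.4005 + 1.2296 - 0.7985) = -1.1781
Step 2: Compute augmented objective.
t*f(x) = 3.14*1.84 = 5.7776
Total = 5.7776 - 1.1781 = 4.5995


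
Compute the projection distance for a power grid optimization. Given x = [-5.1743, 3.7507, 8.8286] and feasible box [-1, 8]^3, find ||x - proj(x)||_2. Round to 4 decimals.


Project each component onto [-1, 8].
clip(-5.1743) = -1.0, clip(3.7507) = 3.7507, clip(8.8286) = 8.0
Projection = [-1.0, 3.7507, 8.0]
Squared diffs: [17.4248, 0.0, 0.6866]
Distance = sqrt(18.1114) = 4.2557


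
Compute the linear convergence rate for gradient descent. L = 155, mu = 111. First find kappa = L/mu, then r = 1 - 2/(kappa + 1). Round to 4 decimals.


Step 1: Compute the condition number.
kappa = L/mu = 155/111 = 1.3964
Step 2: Compute the convergence rate.
r = 1 - 2/(kappa + 1) = 1 - 2*mu/(L + mu) = (L - mu)/(L + mu) = 44/266 = 0.1654


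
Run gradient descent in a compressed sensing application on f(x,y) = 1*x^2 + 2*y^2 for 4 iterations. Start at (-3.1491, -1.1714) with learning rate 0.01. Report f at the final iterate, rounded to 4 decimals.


Gradient descent on f(x,y) = 1*x^2 + 2*y^2.
Starting point: (-3.1491, -1.1714), alpha = 0.01
Step 1: grad_x = 2*1*-3.1491 = -6.2982, grad_y = 2*2*-1.1714 = -4.6856
  x_1 = -3.1491 - 0.01*-6.2982 = -3.0861
  y_1 = -1.1714 - 0.01*-4.6856 = -1.1245
Step 2: grad_x = 2*1*-3.0861 = -6.1722, grad_y = 2*2*-1.1245 = -4.4982
  x_2 = -3.0861 - 0.01*-6.1722 = -3.0244
  y_2 = -1.1245 - 0.01*-4.4982 = -1.0796
Step 3: grad_x = 2*1*-3.0244 = -6.0488, grad_y = 2*2*-1.0796 = -4.3182
  x_3 = -3.0244 - 0.01*-6.0488 = -2.9639
  y_3 = -1.0796 - 0.01*-4.3182 = -1.0364
Step 4: grad_x = 2*1*-2.9639 = -5.9278, grad_y = 2*2*-1.0364 = -4.1455
  x_4 = -2.9639 - 0.01*-5.9278 = -2.9046
  y_4 = -1.0364 - 0.01*-4.1455 = -0.9949
f(-2.9046, -0.9949) = 1*(-2.9046)^2 + 2*(-0.9949)^2 = 10.4166


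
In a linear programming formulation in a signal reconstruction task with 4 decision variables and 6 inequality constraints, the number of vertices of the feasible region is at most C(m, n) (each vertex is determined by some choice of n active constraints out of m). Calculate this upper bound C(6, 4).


Each vertex corresponds to some choice of n active constraints out of m, so the number of vertices is at most C(m, n) = m! / (n!(m-n)!).
m = 6, n = 4
Numerator: 6 * 5 * 4 * 3
Denominator: 4! = 24
C(6, 4) = 15


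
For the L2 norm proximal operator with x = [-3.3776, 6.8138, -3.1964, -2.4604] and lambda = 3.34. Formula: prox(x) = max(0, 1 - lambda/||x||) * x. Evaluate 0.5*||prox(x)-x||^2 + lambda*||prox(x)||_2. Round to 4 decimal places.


Step 1: Compute ||x||.
||x|| = 8.6085
Step 2: Compute scaling factor.
scale = max(0, 1 - 3.34/8.6085) = 0.612
Step 3: prox(x) = [-2.0671, 4.1701, -1.9562, -1.5058]
||prox(x)|| = 5.2685
Step 4: Proximal objective.
0.5*||prox-x||^2 = 5.5778
lambda*||prox|| = 17.5968
Total = 23.1747


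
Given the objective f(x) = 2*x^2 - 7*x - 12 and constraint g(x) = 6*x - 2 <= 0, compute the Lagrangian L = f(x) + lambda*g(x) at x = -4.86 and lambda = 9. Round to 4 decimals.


Step 1: Evaluate f(x).
f(-4.86) = 2*(-4.86)^2 - 7*(-4.86) - 12 = 69.2592
Step 2: Evaluate g(x).
g(-4.86) = 6*-4.86 - 2 = -31.16
Step 3: Compute Lagrangian.
L = 69.2592 + 9*-31.16 = -211.1808


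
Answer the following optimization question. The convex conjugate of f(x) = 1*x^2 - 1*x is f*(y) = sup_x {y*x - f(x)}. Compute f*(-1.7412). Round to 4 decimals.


f*(y) = sup_x {y*x - a*x^2 - b*x} = sup_x {(y-b)*x - a*x^2}
FOC: (y - b) - 2a*x = 0 => x* = (y - b)/(2a)
x* = (-1.7412 + 1)/(2*1) = -0.3706
f*(-1.7412) = (y-b)^2/(4a) = (-1.7412 + 1)^2/(4*1)
= 0.5494/4 = 0.1373


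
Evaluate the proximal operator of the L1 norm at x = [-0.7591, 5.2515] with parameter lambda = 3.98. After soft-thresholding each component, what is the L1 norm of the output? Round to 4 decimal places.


Soft-thresholding with lambda = 3.98:
prox(-0.7591) = sign(-0.7591)*max(|-0.7591| - 3.98, 0) = 0.0
prox(5.2515) = sign(5.2515)*max(|5.2515| - 3.98, 0) = 1.2715
prox(x) = [0.0, 1.2715]
||prox(x)||_1 = 0.0 + 1.2715 = 1.2715


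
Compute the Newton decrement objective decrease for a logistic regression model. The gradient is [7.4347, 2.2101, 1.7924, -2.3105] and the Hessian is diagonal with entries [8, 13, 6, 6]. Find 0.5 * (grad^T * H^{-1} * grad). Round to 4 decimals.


Step 1: H is diagonal, so H^(-1) * g = [0.9293, 0.17, 0.2987, -0.3851].
Step 2: g^T H^(-1) g = sum_i g_i^2 / H_ii
  = (7.4347)^2/8 + (2.2101)^2/13 + (1.7924)^2/6 + (-2.3105)^2/6
  = 6.9093 + 0.3757 + 0.5354 + 0.8897 = 8.7103
Step 3: Objective decrease = 0.5 * g^T H^(-1) g = 4.3551


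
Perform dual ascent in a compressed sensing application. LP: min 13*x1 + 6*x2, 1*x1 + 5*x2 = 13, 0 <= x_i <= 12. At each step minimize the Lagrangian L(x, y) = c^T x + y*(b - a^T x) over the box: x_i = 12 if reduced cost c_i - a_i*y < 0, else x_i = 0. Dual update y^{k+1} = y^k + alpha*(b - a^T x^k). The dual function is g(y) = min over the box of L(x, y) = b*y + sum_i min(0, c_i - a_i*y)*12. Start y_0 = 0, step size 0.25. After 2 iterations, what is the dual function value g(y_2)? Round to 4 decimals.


Dual ascent for LP: min 13*x1 + 6*x2, 1*x1 + 5*x2 = 13, 0 <= x_i <= 12
Step 1: y^k = 0.0, reduced costs: (13.0, 6.0)
  x^k = (0.0, 0.0), subgradient = b - a^T x = 13.0
  y^{k+1} = 0.0 + 0.25*13.0 = 3.25
Step 2: y^k = 3.25, reduced costs: (9.75, -10.25)
  x^k = (0.0, 12.0), subgradient = b - a^T x = -47.0
  y^{k+1} = 3.25 + 0.25*-47.0 = -8.5
Dual objective at y_2 = -8.5: reduced costs (21.5, 48.5), box minimizer x = (0.0, 0.0)
g(y_2) = b*y + (c1 - a1*y)*x1 + (c2 - a2*y)*x2 = 13*(-8.5) + 21.5*0.0 + 48.5*0.0 = -110.5 + 0.0 + 0.0 = -110.5


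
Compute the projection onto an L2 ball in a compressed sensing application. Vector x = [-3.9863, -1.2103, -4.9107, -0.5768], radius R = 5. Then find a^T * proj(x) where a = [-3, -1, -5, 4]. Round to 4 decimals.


Step 1: Compute ||x|| (intermediates to 6 decimals).
||x|| = sqrt((-3.9863)^2 + (-1.2103)^2 + (-4.9107)^2 + (-0.5768)^2) = 6.465531
Step 2: Project.
Since ||x|| > R, scale = R/||x|| = 5/6.465531 = 0.773332, proj(x) = scale * x
proj(x) = [-3.082733, -0.935964, -3.797601, -0.446058]
Step 3: Dot product.
a^T * proj(x) = -3*(-3.082733) - 1*(-0.935964) - 5*(-3.797601) + 4*(-0.446058) = 27.3879


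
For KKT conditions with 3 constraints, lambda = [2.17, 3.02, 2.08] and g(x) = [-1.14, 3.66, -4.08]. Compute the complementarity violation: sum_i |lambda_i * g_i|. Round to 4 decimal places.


KKT complementary slackness check:
lambda_1 * g_1 = 2.17 * -1.14 = -2.4738
lambda_2 * g_2 = 3.02 * 3.66 = 11.0532
lambda_3 * g_3 = 2.08 * -4.08 = -8.4864
Total violation = 2.4738 + 11.0532 + 8.4864 = 22.0134


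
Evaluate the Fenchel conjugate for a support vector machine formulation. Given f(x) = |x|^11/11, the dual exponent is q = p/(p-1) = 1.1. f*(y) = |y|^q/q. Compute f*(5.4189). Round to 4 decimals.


The conjugate exponent q satisfies 1/p + 1/q = 1.
p = 11, so q = 11/(11 - 1) = 1.1
|y|^q = 5.4189^1.1 = 6.4166
f*(5.4189) = 6.4166 / 1.1 = 5.8332


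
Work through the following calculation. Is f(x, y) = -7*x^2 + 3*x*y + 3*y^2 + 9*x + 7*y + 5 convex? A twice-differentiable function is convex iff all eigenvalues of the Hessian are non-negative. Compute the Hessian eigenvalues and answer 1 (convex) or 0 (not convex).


The Hessian of f(x,y) = -7*x^2 + 3*x*y + 3*y^2 + 9*x + 7*y + 5 is:
H = [[-14, 3], [3, 6]]
Trace = -14 + 6 = -8
Determinant = -14*6 - (3)^2 = -93
Discriminant = (-8)^2 - 4*-93 = 436.0
Eigenvalues: lambda_1 = -14.4403, lambda_2 = 6.4403
The function is not convex.

0


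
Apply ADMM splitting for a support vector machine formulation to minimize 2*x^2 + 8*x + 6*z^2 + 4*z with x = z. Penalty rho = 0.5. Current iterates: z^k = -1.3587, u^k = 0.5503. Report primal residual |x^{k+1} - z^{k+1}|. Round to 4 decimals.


ADMM iteration with rho = 0.5, z^k = -1.3587, u^k = 0.5503
Step 1: x-update.
Minimize 2*x^2 + 8*x + (0.5/2)*(x + 1.3587 + 0.5503)^2
FOC: (2*2 + 0.5)*x = -8 + 0.5*(-1.3587 - 0.5503)
x^{k+1} = -1.9899
Step 2: z-update.
Minimize 6*z^2 + 4*z + (0.5/2)*(-1.9899 - z + 0.5503)^2
FOC: (2*6 + 0.5)*z = -4 + 0.5*(-1.9899 + 0.5503)
z^{k+1} = -0.3776
Step 3: u-update.
u^{k+1} = 0.5503 - 1.9899 + 0.3776 = -1.062
Step 4: Primal residual = |-1.9899 + 0.3776| = 1.6123


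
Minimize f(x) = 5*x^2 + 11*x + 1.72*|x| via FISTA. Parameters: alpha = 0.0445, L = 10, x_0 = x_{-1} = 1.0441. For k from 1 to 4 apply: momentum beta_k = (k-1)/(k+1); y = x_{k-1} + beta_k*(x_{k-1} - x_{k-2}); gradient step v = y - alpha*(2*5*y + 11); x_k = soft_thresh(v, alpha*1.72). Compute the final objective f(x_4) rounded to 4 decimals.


FISTA on f(x) = 5*x^2 + 11*x + 1.72*|x|
L = 10, alpha = 0.0445
Iteration 1: beta = 0.0, y = 1.0441 + 0.0*(1.0441 - 1.0441) = 1.0441
  grad(y) = 21.441, v = y - alpha*grad = 0.09
  prox(v) = soft_thresh(0.09, 0.0765) = 0.0134
Iteration 2: beta = 0.3333, y = 0.0134 + 0.3333*(0.0134 - 1.0441) = -0.3301
  grad(y) = 7.6988, v = y - alpha*grad = -0.6727
  prox(v) = soft_thresh(-0.6727, 0.0765) = -0.5962
Iteration 3: beta = 0.5, y = -0.5962 + 0.5*(-0.5962 - 0.0134) = -0.901
  grad(y) = 1.9902, v = y - alpha*grad = -0.9895
  prox(v) = soft_thresh(-0.9895, 0.0765) = -0.913
Iteration 4: beta = 0.6, y = -0.913 + 0.6*(-0.913 + 0.5962) = -1.1031
  grad(y) = -0.031, v = y - alpha*grad = -1.1017
  prox(v) = soft_thresh(-1.1017, 0.0765) = -1.0252
f(x_4) = 5*(-1.0252)^2 + 11*(-1.0252) + 1.72*|-1.0252| = -4.2587


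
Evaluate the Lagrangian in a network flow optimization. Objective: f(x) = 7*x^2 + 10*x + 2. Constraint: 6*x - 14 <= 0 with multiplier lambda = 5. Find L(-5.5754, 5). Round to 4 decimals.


Step 1: Evaluate f(x).
f(-5.5754) = 7*(-5.5754)^2 + 10*(-5.5754) + 2 = 163.8416
Step 2: Evaluate g(x).
g(-5.5754) = 6*-5.5754 - 14 = -47.4524
Step 3: Compute Lagrangian.
L = 163.8416 + 5*-47.4524 = -73.4204


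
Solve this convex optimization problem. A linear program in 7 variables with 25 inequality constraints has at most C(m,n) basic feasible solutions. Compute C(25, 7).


Each vertex corresponds to some choice of n active constraints out of m, so the number of vertices is at most C(m, n) = m! / (n!(m-n)!).
m = 25, n = 7
Numerator: 25 * 24 * 23 * 22 * 21 * 20 * 19
Denominator: 7! = 5040
C(25, 7) = 480700


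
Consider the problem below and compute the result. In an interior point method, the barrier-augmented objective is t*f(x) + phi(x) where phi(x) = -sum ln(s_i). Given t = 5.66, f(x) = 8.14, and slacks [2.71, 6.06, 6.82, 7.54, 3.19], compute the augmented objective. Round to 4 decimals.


Step 1: Compute log-barrier.
ln values: [0.9969, 1.8017, 1.9199, 2.0202, 1.16]
phi = -(0.9969 + 1.8017 + 1.9199 + 2.0202 + 1.16) = -7.8988
Step 2: Compute augmented objective.
t*f(x) = 5.66*8.14 = 46.0724
Total = 46.0724 - 7.8988 = 38.1736


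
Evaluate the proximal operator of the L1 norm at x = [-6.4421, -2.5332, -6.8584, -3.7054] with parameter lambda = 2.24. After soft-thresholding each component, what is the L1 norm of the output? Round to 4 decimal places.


Soft-thresholding with lambda = 2.24:
prox(-6.4421) = sign(-6.4421)*max(|-6.4421| - 2.24, 0) = -4.2021
prox(-2.5332) = sign(-2.5332)*max(|-2.5332| - 2.24, 0) = -0.2932
prox(-6.8584) = sign(-6.8584)*max(|-6.8584| - 2.24, 0) = -4.6184
prox(-3.7054) = sign(-3.7054)*max(|-3.7054| - 2.24, 0) = -1.4654
prox(x) = [-4.2021, -0.2932, -4.6184, -1.4654]
||prox(x)||_1 = 4.2021 + 0.2932 + 4.6184 + 1.4654 = 10.5791


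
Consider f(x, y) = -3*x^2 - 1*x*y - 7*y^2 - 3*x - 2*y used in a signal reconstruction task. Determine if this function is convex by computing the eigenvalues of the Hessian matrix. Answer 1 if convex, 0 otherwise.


The Hessian of f(x,y) = -3*x^2 - 1*x*y - 7*y^2 - 3*x - 2*y is:
H = [[-6, -1], [-1, -14]]
Trace = -6 - 14 = -20
Determinant = -6*-14 - (-1)^2 = 83
Discriminant = (-20)^2 - 4*83 = 68.0
Eigenvalues: lambda_1 = -14.1231, lambda_2 = -5.8769
The function is not convex.

0


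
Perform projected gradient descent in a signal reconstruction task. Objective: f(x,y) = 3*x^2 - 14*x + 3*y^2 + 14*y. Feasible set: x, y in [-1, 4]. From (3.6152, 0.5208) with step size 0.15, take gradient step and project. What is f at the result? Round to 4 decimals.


Step 1: Compute gradient at (3.6152, 0.5208).
grad_x = 2*3*3.6152 - 14 = 7.6912
grad_y = 2*3*0.5208 + 14 = 17.1248
Step 2: Gradient step.
x_raw = 3.6152 - 0.15*7.6912 = 2.4615
y_raw = 0.5208 - 0.15*17.1248 = -2.0479
Step 3: Project onto [-1, 4].
x_proj = clip(2.4615) = 2.4615
y_proj = clip(-2.0479) = -1.0
Step 4: Evaluate f.
f(2.4615, -1.0) = -27.284


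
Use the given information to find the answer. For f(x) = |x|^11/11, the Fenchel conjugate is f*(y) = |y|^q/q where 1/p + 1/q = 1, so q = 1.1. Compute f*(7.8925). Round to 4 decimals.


The conjugate exponent q satisfies 1/p + 1/q = 1.
p = 11, so q = 11/(11 - 1) = 1.1
|y|^q = 7.8925^1.1 = 9.7037
f*(7.8925) = 9.7037 / 1.1 = 8.8215


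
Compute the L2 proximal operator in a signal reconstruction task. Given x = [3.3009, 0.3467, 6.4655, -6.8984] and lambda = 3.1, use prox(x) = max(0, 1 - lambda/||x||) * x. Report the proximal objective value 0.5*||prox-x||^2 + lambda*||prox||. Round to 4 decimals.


Step 1: Compute ||x||.
||x|| = 10.0203
Step 2: Compute scaling factor.
scale = max(0, 1 - 3.1/10.0203) = 0.6906
Step 3: prox(x) = [2.2797, 0.2394, 4.4653, -4.7642]
||prox(x)|| = 6.9203
Step 4: Proximal objective.
0.5*||prox-x||^2 = 4.805
lambda*||prox|| = 21.4529
Total = 26.258


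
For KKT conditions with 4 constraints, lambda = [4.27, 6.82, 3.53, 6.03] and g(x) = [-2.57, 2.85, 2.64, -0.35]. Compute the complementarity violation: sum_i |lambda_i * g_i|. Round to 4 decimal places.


KKT complementary slackness check:
lambda_1 * g_1 = 4.27 * -2.57 = -10.9739
lambda_2 * g_2 = 6.82 * 2.85 = 19.437
lambda_3 * g_3 = 3.53 * 2.64 = 9.3192
lambda_4 * g_4 = 6.03 * -0.35 = -2.1105
Total violation = 10.9739 + 19.437 + 9.3192 + 2.1105 = 41.8406


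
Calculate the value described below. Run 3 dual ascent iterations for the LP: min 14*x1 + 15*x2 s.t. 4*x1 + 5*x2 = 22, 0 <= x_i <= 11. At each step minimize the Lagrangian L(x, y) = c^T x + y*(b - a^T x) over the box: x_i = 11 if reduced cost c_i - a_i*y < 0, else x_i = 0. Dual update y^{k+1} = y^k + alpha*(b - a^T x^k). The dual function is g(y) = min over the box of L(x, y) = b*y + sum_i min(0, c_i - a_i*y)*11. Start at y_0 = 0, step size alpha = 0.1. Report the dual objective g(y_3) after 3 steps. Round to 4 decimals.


Dual ascent for LP: min 14*x1 + 15*x2, 4*x1 + 5*x2 = 22, 0 <= x_i <= 11
Step 1: y^k = 0.0, reduced costs: (14.0, 15.0)
  x^k = (0.0, 0.0), subgradient = b - a^T x = 22.0
  y^{k+1} = 0.0 + 0.1*22.0 = 2.2
Step 2: y^k = 2.2, reduced costs: (5.2, 4.0)
  x^k = (0.0, 0.0), subgradient = b - a^T x = 22.0
  y^{k+1} = 2.2 + 0.1*22.0 = 4.4
Step 3: y^k = 4.4, reduced costs: (-3.6, -7.0)
  x^k = (11.0, 11.0), subgradient = b - a^T x = -77.0
  y^{k+1} = 4.4 + 0.1*-77.0 = -3.3
Dual objective at y_3 = -3.3: reduced costs (27.2, 31.5), box minimizer x = (0.0, 0.0)
g(y_3) = b*y + (c1 - a1*y)*x1 + (c2 - a2*y)*x2 = 22*(-3.3) + 27.2*0.0 + 31.5*0.0 = -72.6 + 0.0 + 0.0 = -72.6


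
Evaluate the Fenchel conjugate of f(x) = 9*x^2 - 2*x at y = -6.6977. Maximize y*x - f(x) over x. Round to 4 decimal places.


f*(y) = sup_x {y*x - a*x^2 - b*x} = sup_x {(y-b)*x - a*x^2}
FOC: (y - b) - 2a*x = 0 => x* = (y - b)/(2a)
x* = (-6.6977 + 2)/(2*9) = -0.261
f*(-6.6977) = (y-b)^2/(4a) = (-6.6977 + 2)^2/(4*9)
= 22.0684/36 = 0.613


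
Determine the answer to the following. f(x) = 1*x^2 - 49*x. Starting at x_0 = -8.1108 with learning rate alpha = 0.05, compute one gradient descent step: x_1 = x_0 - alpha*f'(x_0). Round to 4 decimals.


We compute the gradient at x_0 and apply the update.
f'(x) = 2*x - 49
f'(-8.1108) = 2*-8.1108 - 49 = -65.2216
x_1 = -8.1108 - 0.05*-65.2216 = -4.8497


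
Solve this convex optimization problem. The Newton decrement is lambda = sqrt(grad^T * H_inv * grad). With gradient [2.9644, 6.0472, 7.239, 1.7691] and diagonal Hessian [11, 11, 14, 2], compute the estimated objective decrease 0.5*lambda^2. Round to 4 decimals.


Step 1: H is diagonal, so H^(-1) * g = [0.2695, 0.5497, 0.5171, 0.8846].
Step 2: g^T H^(-1) g = sum_i g_i^2 / H_ii
  = (2.9644)^2/11 + (6.0472)^2/11 + (7.239)^2/14 + (1.7691)^2/2
  = 0.7989 + 3.3244 + 3.7431 + 1.5649 = 9.4312
Step 3: Objective decrease = 0.5 * g^T H^(-1) g = 4.7156


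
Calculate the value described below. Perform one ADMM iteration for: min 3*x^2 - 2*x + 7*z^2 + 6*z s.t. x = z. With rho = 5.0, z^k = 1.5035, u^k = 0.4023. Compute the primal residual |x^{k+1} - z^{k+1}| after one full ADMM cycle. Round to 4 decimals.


ADMM iteration with rho = 5.0, z^k = 1.5035, u^k = 0.4023
Step 1: x-update.
Minimize 3*x^2 - 2*x + (5.0/2)*(x - 1.5035 + 0.4023)^2
FOC: (2*3 + 5.0)*x = 2 + 5.0*(1.5035 - 0.4023)
x^{k+1} = 0.6824
Step 2: z-update.
Minimize 7*z^2 + 6*z + (5.0/2)*(0.6824 - z + 0.4023)^2
FOC: (2*7 + 5.0)*z = -6 + 5.0*(0.6824 + 0.4023)
z^{k+1} = -0.0304
Step 3: u-update.
u^{k+1} = 0.4023 + 0.6824 + 0.0304 = 1.115
Step 4: Primal residual = |0.6824 + 0.0304| = 0.7127


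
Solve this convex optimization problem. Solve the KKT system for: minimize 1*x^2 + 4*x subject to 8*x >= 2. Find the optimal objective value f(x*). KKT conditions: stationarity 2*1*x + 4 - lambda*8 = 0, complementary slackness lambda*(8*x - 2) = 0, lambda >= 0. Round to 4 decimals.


Step 1: Try lambda = 0 (constraint inactive).
x_unc = -4/(2*1) = -2.0
Check: 8*-2.0 = -16.0 < 2 -- violated!
Step 2: Constraint must be active: 8*x = 2
x* = 2/8 = 0.25
lambda = (2*1*0.25 + 4)/8 = 0.5625
Step 3: Compute optimal value.
f(x*) = 1*0.25^2 + 4*0.25 = 1.0625


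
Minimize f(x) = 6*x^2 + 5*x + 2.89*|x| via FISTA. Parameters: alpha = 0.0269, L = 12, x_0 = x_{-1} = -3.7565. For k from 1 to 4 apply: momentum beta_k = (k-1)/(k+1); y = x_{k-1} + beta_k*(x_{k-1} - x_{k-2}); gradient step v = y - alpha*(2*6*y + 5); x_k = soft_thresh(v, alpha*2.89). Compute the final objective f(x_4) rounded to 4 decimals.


FISTA on f(x) = 6*x^2 + 5*x + 2.89*|x|
L = 12, alpha = 0.0269
Iteration 1: beta = 0.0, y = -3.7565 + 0.0*(-3.7565 + 3.7565) = -3.7565
  grad(y) = -40.078, v = y - alpha*grad = -2.6784
  prox(v) = soft_thresh(-2.6784, 0.0777) = -2.6007
Iteration 2: beta = 0.3333, y = -2.6007 + 0.3333*(-2.6007 + 3.7565) = -2.2154
  grad(y) = -21.5846, v = y - alpha*grad = -1.6348
  prox(v) = soft_thresh(-1.6348, 0.0777) = -1.557
Iteration 3: beta = 0.5, y = -1.557 + 0.5*(-1.557 + 2.6007) = -1.0352
  grad(y) = -7.4223, v = y - alpha*grad = -0.8355
  prox(v) = soft_thresh(-0.8355, 0.0777) = -0.7578
Iteration 4: beta = 0.6, y = -0.7578 + 0.6*(-0.7578 + 1.557) = -0.2783
  grad(y) = 1.6609, v = y - alpha*grad = -0.3229
  prox(v) = soft_thresh(-0.3229, 0.0777) = -0.2452
f(x_4) = 6*(-0.2452)^2 + 5*(-0.2452) + 2.89*|-0.2452| = -0.1566


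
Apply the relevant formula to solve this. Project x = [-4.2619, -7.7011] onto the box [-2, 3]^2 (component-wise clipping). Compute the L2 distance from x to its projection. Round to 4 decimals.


Project each component onto [-2, 3].
clip(-4.2619) = -2.0, clip(-7.7011) = -2.0
Projection = [-2.0, -2.0]
Squared diffs: [5.1162, 32.5025]
Distance = sqrt(37.6187) = 6.1334


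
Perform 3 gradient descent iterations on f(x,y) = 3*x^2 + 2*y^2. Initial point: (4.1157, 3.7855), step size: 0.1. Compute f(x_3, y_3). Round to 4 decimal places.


Gradient descent on f(x,y) = 3*x^2 + 2*y^2.
Starting point: (4.1157, 3.7855), alpha = 0.1
Step 1: grad_x = 2*3*4.1157 = 24.6942, grad_y = 2*2*3.7855 = 15.142
  x_1 = 4.1157 - 0.1*24.6942 = 1.6463
  y_1 = 3.7855 - 0.1*15.142 = 2.2713
Step 2: grad_x = 2*3*1.6463 = 9.8777, grad_y = 2*2*2.2713 = 9.0852
  x_2 = 1.6463 - 0.1*9.8777 = 0.6585
  y_2 = 2.2713 - 0.1*9.0852 = 1.3628
Step 3: grad_x = 2*3*0.6585 = 3.9511, grad_y = 2*2*1.3628 = 5.4511
  x_3 = 0.6585 - 0.1*3.9511 = 0.2634
  y_3 = 1.3628 - 0.1*5.4511 = 0.8177
f(0.2634, 0.8177) = 3*0.2634^2 + 2*0.8177^2 = 1.5453


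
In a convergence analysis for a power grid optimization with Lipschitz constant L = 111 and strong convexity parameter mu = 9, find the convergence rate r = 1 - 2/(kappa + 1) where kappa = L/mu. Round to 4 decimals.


Step 1: Compute the condition number.
kappa = L/mu = 111/9 = 12.3333
Step 2: Compute the convergence rate.
r = 1 - 2/(kappa + 1) = 1 - 2*mu/(L + mu) = (L - mu)/(L + mu) = 102/120 = 0.85


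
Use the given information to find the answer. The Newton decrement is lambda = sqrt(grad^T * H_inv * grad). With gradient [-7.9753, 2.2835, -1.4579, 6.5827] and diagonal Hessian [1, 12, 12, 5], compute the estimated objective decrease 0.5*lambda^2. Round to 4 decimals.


Step 1: H is diagonal, so H^(-1) * g = [-7.9753, 0.1903, -0.1215, 1.3165].
Step 2: g^T H^(-1) g = sum_i g_i^2 / H_ii
  = (-7.9753)^2/1 + (2.2835)^2/12 + (-1.4579)^2/12 + (6.5827)^2/5
  = 63.6054 + 0.4345 + 0.1771 + 8.6664 = 72.8835
Step 3: Objective decrease = 0.5 * g^T H^(-1) g = 36.4417


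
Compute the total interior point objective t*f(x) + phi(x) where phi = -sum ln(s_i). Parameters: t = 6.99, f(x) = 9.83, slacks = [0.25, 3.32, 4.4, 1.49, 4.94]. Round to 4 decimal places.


Step 1: Compute log-barrier.
ln values: [-1.3863, 1.2, 1.4816, 0.3988, 1.5974]
phi = -(-1.3863 + 1.2 + 1.4816 + 0.3988 + 1.5974) = -3.2914
Step 2: Compute augmented objective.
t*f(x) = 6.99*9.83 = 68.7117
Total = 68.7117 - 3.2914 = 65.4203


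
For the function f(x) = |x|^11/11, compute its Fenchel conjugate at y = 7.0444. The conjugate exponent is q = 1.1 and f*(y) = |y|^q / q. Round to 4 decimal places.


The conjugate exponent q satisfies 1/p + 1/q = 1.
p = 11, so q = 11/(11 - 1) = 1.1
|y|^q = 7.0444^1.1 = 8.563
f*(7.0444) = 8.563 / 1.1 = 7.7846


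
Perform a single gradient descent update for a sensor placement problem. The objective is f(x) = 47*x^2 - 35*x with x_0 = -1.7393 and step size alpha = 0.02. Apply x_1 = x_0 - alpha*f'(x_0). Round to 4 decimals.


We compute the gradient at x_0 and apply the update.
f'(x) = 94*x - 35
f'(-1.7393) = 94*-1.7393 - 35 = -198.4942
x_1 = -1.7393 - 0.02*-198.4942 = 2.2306


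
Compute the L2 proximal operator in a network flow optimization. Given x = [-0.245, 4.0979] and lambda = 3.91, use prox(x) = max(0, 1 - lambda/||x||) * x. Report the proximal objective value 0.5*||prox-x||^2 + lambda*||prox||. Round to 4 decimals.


Step 1: Compute ||x||.
||x|| = 4.1052
Step 2: Compute scaling factor.
scale = max(0, 1 - 3.91/4.1052) = 0.0476
Step 3: prox(x) = [-0.0117, 0.1949]
||prox(x)|| = 0.1952
Step 4: Proximal objective.
0.5*||prox-x||^2 = 7.6441
lambda*||prox|| = 0.7632
Total = 8.4073


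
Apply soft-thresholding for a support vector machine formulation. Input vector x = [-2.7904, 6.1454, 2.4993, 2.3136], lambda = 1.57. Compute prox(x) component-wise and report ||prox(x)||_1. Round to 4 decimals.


Soft-thresholding with lambda = 1.57:
prox(-2.7904) = sign(-2.7904)*max(|-2.7904| - 1.57, 0) = -1.2204
prox(6.1454) = sign(6.1454)*max(|6.1454| - 1.57, 0) = 4.5754
prox(2.4993) = sign(2.4993)*max(|2.4993| - 1.57, 0) = 0.9293
prox(2.3136) = sign(2.3136)*max(|2.3136| - 1.57, 0) = 0.7436
prox(x) = [-1.2204, 4.5754, 0.9293, 0.7436]
||prox(x)||_1 = 1.2204 + 4.5754 + 0.9293 + 0.7436 = 7.4687


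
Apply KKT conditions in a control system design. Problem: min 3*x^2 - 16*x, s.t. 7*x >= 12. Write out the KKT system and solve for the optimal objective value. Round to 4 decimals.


Step 1: Try lambda = 0 (constraint inactive).
Stationarity: 2*3*x - 16 = 0
x* = 16/(2*3) = 8/3 = 2.6667 (rounded; the exact value 8/3 is used below)
Check constraint: 7*2.6667 = 18.6669 >= 12 -- satisfied.
Step 2: Compute optimal value.
f(x*) = 3*(8/3)^2 - 16*(8/3) = -21.3333


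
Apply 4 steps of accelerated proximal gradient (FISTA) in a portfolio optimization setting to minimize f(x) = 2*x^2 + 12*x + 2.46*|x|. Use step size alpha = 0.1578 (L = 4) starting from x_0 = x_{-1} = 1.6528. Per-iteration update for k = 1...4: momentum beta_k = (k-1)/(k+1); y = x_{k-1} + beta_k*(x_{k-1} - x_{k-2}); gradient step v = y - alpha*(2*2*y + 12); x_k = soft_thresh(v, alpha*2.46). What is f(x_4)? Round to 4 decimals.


FISTA on f(x) = 2*x^2 + 12*x + 2.46*|x|
L = 4, alpha = 0.1578
Iteration 1: beta = 0.0, y = 1.6528 + 0.0*(1.6528 - 1.6528) = 1.6528
  grad(y) = 18.6112, v = y - alpha*grad = -1.284
  prox(v) = soft_thresh(-1.284, 0.3882) = -0.8959
Iteration 2: beta = 0.3333, y = -0.8959 + 0.3333*(-0.8959 - 1.6528) = -1.7454
  grad(y) = 5.0184, v = y - alpha*grad = -2.5373
  prox(v) = soft_thresh(-2.5373, 0.3882) = -2.1491
Iteration 3: beta = 0.5, y = -2.1491 + 0.5*(-2.1491 + 0.8959) = -2.7758
  grad(y) = 0.897, v = y - alpha*grad = -2.9173
  prox(v) = soft_thresh(-2.9173, 0.3882) = -2.5291
Iteration 4: beta = 0.6, y = -2.5291 + 0.6*(-2.5291 + 2.1491) = -2.7571
  grad(y) = 0.9716, v = y - alpha*grad = -2.9104
  prox(v) = soft_thresh(-2.9104, 0.3882) = -2.5222
f(x_4) = 2*(-2.5222)^2 + 12*(-2.5222) + 2.46*|-2.5222| = -11.3388


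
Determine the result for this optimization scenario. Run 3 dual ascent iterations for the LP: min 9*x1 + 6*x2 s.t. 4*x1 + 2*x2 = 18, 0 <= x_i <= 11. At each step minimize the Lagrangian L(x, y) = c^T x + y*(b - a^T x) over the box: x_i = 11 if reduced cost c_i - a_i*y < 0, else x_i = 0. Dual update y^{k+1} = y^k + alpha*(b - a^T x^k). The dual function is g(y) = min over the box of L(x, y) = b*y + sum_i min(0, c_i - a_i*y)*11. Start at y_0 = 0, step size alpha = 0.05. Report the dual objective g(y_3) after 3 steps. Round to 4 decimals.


Dual ascent for LP: min 9*x1 + 6*x2, 4*x1 + 2*x2 = 18, 0 <= x_i <= 11
Step 1: y^k = 0.0, reduced costs: (9.0, 6.0)
  x^k = (0.0, 0.0), subgradient = b - a^T x = 18.0
  y^{k+1} = 0.0 + 0.05*18.0 = 0.9
Step 2: y^k = 0.9, reduced costs: (5.4, 4.2)
  x^k = (0.0, 0.0), subgradient = b - a^T x = 18.0
  y^{k+1} = 0.9 + 0.05*18.0 = 1.8
Step 3: y^k = 1.8, reduced costs: (1.8, 2.4)
  x^k = (0.0, 0.0), subgradient = b - a^T x = 18.0
  y^{k+1} = 1.8 + 0.05*18.0 = 2.7
Dual objective at y_3 = 2.7: reduced costs (-1.8, 0.6), box minimizer x = (11.0, 0.0)
g(y_3) = b*y + (c1 - a1*y)*x1 + (c2 - a2*y)*x2 = 18*2.7 + (-1.8)*11.0 + 0.6*0.0 = 48.6 - 19.8 + 0.0 = 28.8


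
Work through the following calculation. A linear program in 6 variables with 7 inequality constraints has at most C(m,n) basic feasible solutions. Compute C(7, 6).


Each vertex corresponds to some choice of n active constraints out of m, so the number of vertices is at most C(m, n) = m! / (n!(m-n)!).
m = 7, n = 6
Numerator: 7 * 6 * 5 * 4 * 3 * 2
Denominator: 6! = 720
C(7, 6) = 7


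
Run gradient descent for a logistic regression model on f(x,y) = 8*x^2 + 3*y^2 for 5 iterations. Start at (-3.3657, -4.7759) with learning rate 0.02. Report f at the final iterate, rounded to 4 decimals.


Gradient descent on f(x,y) = 8*x^2 + 3*y^2.
Starting point: (-3.3657, -4.7759), alpha = 0.02
Step 1: grad_x = 2*8*-3.3657 = -53.8512, grad_y = 2*3*-4.7759 = -28.6554
  x_1 = -3.3657 - 0.02*-53.8512 = -2.2887
  y_1 = -4.7759 - 0.02*-28.6554 = -4.2028
Step 2: grad_x = 2*8*-2.2887 = -36.6188, grad_y = 2*3*-4.2028 = -25.2168
  x_2 = -2.2887 - 0.02*-36.6188 = -1.5563
  y_2 = -4.2028 - 0.02*-25.2168 = -3.6985
Step 3: grad_x = 2*8*-1.5563 = -24.9008, grad_y = 2*3*-3.6985 = -22.1907
  x_3 = -1.5563 - 0.02*-24.9008 = -1.0583
  y_3 = -3.6985 - 0.02*-22.1907 = -3.2546
Step 4: grad_x = 2*8*-1.0583 = -16.9325, grad_y = 2*3*-3.2546 = -19.5279
  x_4 = -1.0583 - 0.02*-16.9325 = -0.7196
  y_4 = -3.2546 - 0.02*-19.5279 = -2.8641
Step 5: grad_x = 2*8*-0.7196 = -11.5141, grad_y = 2*3*-2.8641 = -17.1845
  x_5 = -0.7196 - 0.02*-11.5141 = -0.4894
  y_5 = -2.8641 - 0.02*-17.1845 = -2.5204
f(-0.4894, -2.5204) = 8*(-0.4894)^2 + 3*(-2.5204)^2 = 20.9729
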